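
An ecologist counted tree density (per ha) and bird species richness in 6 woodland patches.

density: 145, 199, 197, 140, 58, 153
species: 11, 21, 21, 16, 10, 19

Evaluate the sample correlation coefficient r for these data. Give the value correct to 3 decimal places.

0.852

n = 6, Σx = 892, Σy = 98, Σx² = 145808, Σy² = 1720, Σxy = 15638
nΣxy − ΣxΣy = 93828 − 87416 = 6412
nΣx² − (Σx)² = 874848 − 795664 = 79184; nΣy² − (Σy)² = 10320 − 9604 = 716
r = 6412 / √(79184 × 716) = 6412 / 7529.6576 ≈ 0.852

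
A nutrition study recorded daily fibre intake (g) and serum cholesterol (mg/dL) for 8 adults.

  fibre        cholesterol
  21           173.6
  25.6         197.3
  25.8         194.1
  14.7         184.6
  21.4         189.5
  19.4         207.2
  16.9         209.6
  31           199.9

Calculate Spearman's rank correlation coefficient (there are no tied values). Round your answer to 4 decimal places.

Rank fibre: 4, 6, 7, 1, 5, 3, 2, 8
Rank cholesterol: 1, 5, 4, 2, 3, 7, 8, 6
d = rank(fibre) − rank(cholesterol): 3, 1, 3, -1, 2, -4, -6, 2; Σd² = 80
ρ = 1 − 6Σd² / [n(n²−1)] = 1 − 6×80 / (8×63) = 1 − 480/504 ≈ 0.0476

0.0476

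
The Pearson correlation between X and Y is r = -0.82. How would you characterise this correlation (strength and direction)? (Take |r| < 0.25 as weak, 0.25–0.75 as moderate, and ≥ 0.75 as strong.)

r = -0.82 < 0 so the relationship is negative.
|r| = 0.82, which falls in the strong range.

strong negative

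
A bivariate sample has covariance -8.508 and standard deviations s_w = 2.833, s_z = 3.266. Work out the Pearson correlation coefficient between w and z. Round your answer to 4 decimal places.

r = Cov(w,z) / (s_w · s_z) = -8.508 / (2.833 × 3.266)
  = -8.508 / 9.2526 ≈ -0.9195

-0.9195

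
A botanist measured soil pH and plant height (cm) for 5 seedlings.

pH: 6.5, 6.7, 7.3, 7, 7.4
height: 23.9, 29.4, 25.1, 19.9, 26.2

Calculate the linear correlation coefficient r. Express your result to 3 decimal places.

-0.051

n = 5, Σx = 34.9, Σy = 124.5, Σx² = 244.19, Σy² = 3148.03, Σxy = 868.74
nΣxy − ΣxΣy = 4343.7 − 4345.05 = -1.35
nΣx² − (Σx)² = 1220.95 − 1218.01 = 2.94; nΣy² − (Σy)² = 15740.15 − 15500.25 = 239.9
r = -1.35 / √(2.94 × 239.9) = -1.35 / 26.5576 ≈ -0.051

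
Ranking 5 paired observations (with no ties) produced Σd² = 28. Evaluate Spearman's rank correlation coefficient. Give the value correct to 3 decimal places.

-0.400

ρ = 1 − 6Σd² / [n(n²−1)] = 1 − 6×28 / (5×24)
  = 1 − 168/120 = 1 − 1.4000 ≈ -0.400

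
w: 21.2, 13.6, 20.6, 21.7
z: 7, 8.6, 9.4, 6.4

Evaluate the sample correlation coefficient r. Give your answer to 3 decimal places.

n = 4, Σw = 77.1, Σz = 31.4, Σw² = 1529.65, Σz² = 252.28, Σwz = 597.88
nΣwz − ΣwΣz = 2391.52 − 2420.94 = -29.42
nΣw² − (Σw)² = 6118.6 − 5944.41 = 174.19; nΣz² − (Σz)² = 1009.12 − 985.96 = 23.16
r = -29.42 / √(174.19 × 23.16) = -29.42 / 63.5157 ≈ -0.463

-0.463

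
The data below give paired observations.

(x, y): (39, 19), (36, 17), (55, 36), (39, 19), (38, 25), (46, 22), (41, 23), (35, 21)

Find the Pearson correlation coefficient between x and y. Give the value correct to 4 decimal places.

n = 8, Σx = 329, Σy = 182, Σx² = 13829, Σy² = 4386, Σxy = 7714
nΣxy − ΣxΣy = 61712 − 59878 = 1834
nΣx² − (Σx)² = 110632 − 108241 = 2391; nΣy² − (Σy)² = 35088 − 33124 = 1964
r = 1834 / √(2391 × 1964) = 1834 / 2167.0081 ≈ 0.8463

0.8463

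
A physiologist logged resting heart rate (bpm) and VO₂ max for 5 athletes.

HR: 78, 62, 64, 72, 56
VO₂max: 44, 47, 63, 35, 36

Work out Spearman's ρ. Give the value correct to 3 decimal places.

Rank HR: 5, 2, 3, 4, 1
Rank VO₂max: 3, 4, 5, 1, 2
d = rank(HR) − rank(VO₂max): 2, -2, -2, 3, -1; Σd² = 22
ρ = 1 − 6Σd² / [n(n²−1)] = 1 − 6×22 / (5×24) = 1 − 132/120 ≈ -0.100

-0.100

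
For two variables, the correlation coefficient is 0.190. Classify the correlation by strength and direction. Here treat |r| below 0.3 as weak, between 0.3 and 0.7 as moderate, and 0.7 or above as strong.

weak positive

r = 0.190 > 0 so the relationship is positive.
|r| = 0.190, which falls in the weak range.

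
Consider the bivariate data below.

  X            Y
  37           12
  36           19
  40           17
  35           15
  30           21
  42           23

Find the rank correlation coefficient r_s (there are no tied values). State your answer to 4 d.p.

0.1429

Rank X: 4, 3, 5, 2, 1, 6
Rank Y: 1, 4, 3, 2, 5, 6
d = rank(X) − rank(Y): 3, -1, 2, 0, -4, 0; Σd² = 30
ρ = 1 − 6Σd² / [n(n²−1)] = 1 − 6×30 / (6×35) = 1 − 180/210 ≈ 0.1429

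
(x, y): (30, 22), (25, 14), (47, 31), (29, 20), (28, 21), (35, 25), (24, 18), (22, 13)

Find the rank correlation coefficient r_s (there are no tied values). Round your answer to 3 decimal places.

0.952

Rank x: 6, 3, 8, 5, 4, 7, 2, 1
Rank y: 6, 2, 8, 4, 5, 7, 3, 1
d = rank(x) − rank(y): 0, 1, 0, 1, -1, 0, -1, 0; Σd² = 4
ρ = 1 − 6Σd² / [n(n²−1)] = 1 − 6×4 / (8×63) = 1 − 24/504 ≈ 0.952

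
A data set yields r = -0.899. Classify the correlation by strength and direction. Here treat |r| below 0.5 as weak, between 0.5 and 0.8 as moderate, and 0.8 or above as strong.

r = -0.899 < 0 so the relationship is negative.
|r| = 0.899, which falls in the strong range.

strong negative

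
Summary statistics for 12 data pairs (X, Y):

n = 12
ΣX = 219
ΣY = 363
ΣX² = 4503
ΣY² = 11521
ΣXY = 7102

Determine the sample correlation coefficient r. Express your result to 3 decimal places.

0.913

r = (nΣXY − ΣXΣY) / √[(nΣX² − (ΣX)²)(nΣY² − (ΣY)²)]
Numerator: 12×7102 − 219×363 = 5727
Denominator: √[(54036 − 47961)(138252 − 131769)] = √[6075 × 6483] = 6275.6852
r = 5727 / 6275.6852 ≈ 0.913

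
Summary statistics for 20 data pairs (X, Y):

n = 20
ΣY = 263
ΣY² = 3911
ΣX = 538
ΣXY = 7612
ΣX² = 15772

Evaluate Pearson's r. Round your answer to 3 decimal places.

0.701

r = (nΣXY − ΣXΣY) / √[(nΣX² − (ΣX)²)(nΣY² − (ΣY)²)]
Numerator: 20×7612 − 538×263 = 10746
Denominator: √[(315440 − 289444)(78220 − 69169)] = √[25996 × 9051] = 15339.1589
r = 10746 / 15339.1589 ≈ 0.701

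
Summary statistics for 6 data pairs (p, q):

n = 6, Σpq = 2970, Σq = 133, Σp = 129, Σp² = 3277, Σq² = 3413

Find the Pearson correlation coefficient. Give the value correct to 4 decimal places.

0.2284

r = (nΣpq − ΣpΣq) / √[(nΣp² − (Σp)²)(nΣq² − (Σq)²)]
Numerator: 6×2970 − 129×133 = 663
Denominator: √[(19662 − 16641)(20478 − 17689)] = √[3021 × 2789] = 2902.6831
r = 663 / 2902.6831 ≈ 0.2284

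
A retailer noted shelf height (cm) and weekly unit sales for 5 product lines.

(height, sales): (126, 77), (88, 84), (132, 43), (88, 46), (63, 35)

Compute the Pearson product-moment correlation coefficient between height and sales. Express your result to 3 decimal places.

n = 5, Σx = 497, Σy = 285, Σx² = 52757, Σy² = 18175, Σxy = 29023
nΣxy − ΣxΣy = 145115 − 141645 = 3470
nΣx² − (Σx)² = 263785 − 247009 = 16776; nΣy² − (Σy)² = 90875 − 81225 = 9650
r = 3470 / √(16776 × 9650) = 3470 / 12723.5372 ≈ 0.273

0.273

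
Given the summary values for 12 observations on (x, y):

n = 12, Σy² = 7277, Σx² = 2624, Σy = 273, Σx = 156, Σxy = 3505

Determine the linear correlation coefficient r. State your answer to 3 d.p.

-0.055

r = (nΣxy − ΣxΣy) / √[(nΣx² − (Σx)²)(nΣy² − (Σy)²)]
Numerator: 12×3505 − 156×273 = -528
Denominator: √[(31488 − 24336)(87324 − 74529)] = √[7152 × 12795] = 9566.0776
r = -528 / 9566.0776 ≈ -0.055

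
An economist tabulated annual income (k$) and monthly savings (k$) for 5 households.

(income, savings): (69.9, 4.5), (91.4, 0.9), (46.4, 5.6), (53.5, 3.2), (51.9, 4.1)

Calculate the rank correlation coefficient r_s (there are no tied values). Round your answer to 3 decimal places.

-0.700

Rank income: 4, 5, 1, 3, 2
Rank savings: 4, 1, 5, 2, 3
d = rank(income) − rank(savings): 0, 4, -4, 1, -1; Σd² = 34
ρ = 1 − 6Σd² / [n(n²−1)] = 1 − 6×34 / (5×24) = 1 − 204/120 ≈ -0.700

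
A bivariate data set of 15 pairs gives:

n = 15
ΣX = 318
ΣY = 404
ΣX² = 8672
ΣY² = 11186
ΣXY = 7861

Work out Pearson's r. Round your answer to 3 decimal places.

r = (nΣXY − ΣXΣY) / √[(nΣX² − (ΣX)²)(nΣY² − (ΣY)²)]
Numerator: 15×7861 − 318×404 = -10557
Denominator: √[(130080 − 101124)(167790 − 163216)] = √[28956 × 4574] = 11508.4640
r = -10557 / 11508.4640 ≈ -0.917

-0.917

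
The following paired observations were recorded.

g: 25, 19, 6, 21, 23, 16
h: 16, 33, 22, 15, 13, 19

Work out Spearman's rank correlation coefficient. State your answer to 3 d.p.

-0.657

Rank g: 6, 3, 1, 4, 5, 2
Rank h: 3, 6, 5, 2, 1, 4
d = rank(g) − rank(h): 3, -3, -4, 2, 4, -2; Σd² = 58
ρ = 1 − 6Σd² / [n(n²−1)] = 1 − 6×58 / (6×35) = 1 − 348/210 ≈ -0.657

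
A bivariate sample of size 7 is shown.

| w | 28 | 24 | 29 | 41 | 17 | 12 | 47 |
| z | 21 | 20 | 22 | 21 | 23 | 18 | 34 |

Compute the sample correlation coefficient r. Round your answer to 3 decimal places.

n = 7, Σw = 198, Σz = 159, Σw² = 6524, Σz² = 3775, Σwz = 4772
nΣwz − ΣwΣz = 33404 − 31482 = 1922
nΣw² − (Σw)² = 45668 − 39204 = 6464; nΣz² − (Σz)² = 26425 − 25281 = 1144
r = 1922 / √(6464 × 1144) = 1922 / 2719.3411 ≈ 0.707

0.707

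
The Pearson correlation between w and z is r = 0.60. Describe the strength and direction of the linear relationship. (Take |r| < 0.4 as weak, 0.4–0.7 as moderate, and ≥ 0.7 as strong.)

r = 0.60 > 0 so the relationship is positive.
|r| = 0.60, which falls in the moderate range.

moderate positive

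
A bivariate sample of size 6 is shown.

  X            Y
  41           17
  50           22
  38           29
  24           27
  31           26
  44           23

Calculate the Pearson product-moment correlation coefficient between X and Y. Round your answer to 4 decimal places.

-0.5355

n = 6, ΣX = 228, ΣY = 144, ΣX² = 9098, ΣY² = 3548, ΣXY = 5365
nΣXY − ΣXΣY = 32190 − 32832 = -642
nΣX² − (ΣX)² = 54588 − 51984 = 2604; nΣY² − (ΣY)² = 21288 − 20736 = 552
r = -642 / √(2604 × 552) = -642 / 1198.9195 ≈ -0.5355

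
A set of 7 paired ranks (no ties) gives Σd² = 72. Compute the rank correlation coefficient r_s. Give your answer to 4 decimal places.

ρ = 1 − 6Σd² / [n(n²−1)] = 1 − 6×72 / (7×48)
  = 1 − 432/336 = 1 − 1.28571 ≈ -0.2857

-0.2857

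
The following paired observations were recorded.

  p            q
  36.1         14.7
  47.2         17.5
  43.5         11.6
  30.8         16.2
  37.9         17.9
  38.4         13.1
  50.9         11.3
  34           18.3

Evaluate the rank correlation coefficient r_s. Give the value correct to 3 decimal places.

Rank p: 3, 7, 6, 1, 4, 5, 8, 2
Rank q: 4, 6, 2, 5, 7, 3, 1, 8
d = rank(p) − rank(q): -1, 1, 4, -4, -3, 2, 7, -6; Σd² = 132
ρ = 1 − 6Σd² / [n(n²−1)] = 1 − 6×132 / (8×63) = 1 − 792/504 ≈ -0.571

-0.571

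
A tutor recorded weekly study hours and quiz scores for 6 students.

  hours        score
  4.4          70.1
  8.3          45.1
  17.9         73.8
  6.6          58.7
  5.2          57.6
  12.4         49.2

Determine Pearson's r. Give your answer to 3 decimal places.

0.218

n = 6, Σx = 54.8, Σy = 354.5, Σx² = 633.02, Σy² = 21578.55, Σxy = 3300.81
nΣxy − ΣxΣy = 19804.86 − 19426.6 = 378.26
nΣx² − (Σx)² = 3798.12 − 3003.04 = 795.08; nΣy² − (Σy)² = 129471.3 − 125670.25 = 3801.05
r = 378.26 / √(795.08 × 3801.05) = 378.26 / 1738.4300 ≈ 0.218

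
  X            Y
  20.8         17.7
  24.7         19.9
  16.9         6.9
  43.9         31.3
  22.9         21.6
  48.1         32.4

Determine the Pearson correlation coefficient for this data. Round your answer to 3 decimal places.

0.921

n = 6, ΣX = 177.3, ΣY = 129.8, ΣX² = 6093.57, ΣY² = 3252.92, ΣXY = 4403.45
nΣXY − ΣXΣY = 26420.7 − 23013.54 = 3407.16
nΣX² − (ΣX)² = 36561.42 − 31435.29 = 5126.13; nΣY² − (ΣY)² = 19517.52 − 16848.04 = 2669.48
r = 3407.16 / √(5126.13 × 2669.48) = 3407.16 / 3699.2028 ≈ 0.921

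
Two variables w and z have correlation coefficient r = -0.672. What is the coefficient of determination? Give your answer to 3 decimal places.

r² = (-0.672)² = 0.452

0.452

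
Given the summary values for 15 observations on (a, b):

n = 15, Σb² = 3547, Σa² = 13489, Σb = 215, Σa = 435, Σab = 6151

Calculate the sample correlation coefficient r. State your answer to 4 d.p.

r = (nΣab − ΣaΣb) / √[(nΣa² − (Σa)²)(nΣb² − (Σb)²)]
Numerator: 15×6151 − 435×215 = -1260
Denominator: √[(202335 − 189225)(53205 − 46225)] = √[13110 × 6980] = 9565.9709
r = -1260 / 9565.9709 ≈ -0.1317

-0.1317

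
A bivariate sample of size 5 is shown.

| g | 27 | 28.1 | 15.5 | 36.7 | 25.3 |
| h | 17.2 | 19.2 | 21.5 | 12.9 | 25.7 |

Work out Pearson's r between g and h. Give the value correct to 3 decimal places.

-0.680

n = 5, Σg = 132.6, Σh = 96.5, Σg² = 3745.84, Σh² = 1953.63, Σgh = 2460.81
nΣgh − ΣgΣh = 12304.05 − 12795.9 = -491.85
nΣg² − (Σg)² = 18729.2 − 17582.76 = 1146.44; nΣh² − (Σh)² = 9768.15 − 9312.25 = 455.9
r = -491.85 / √(1146.44 × 455.9) = -491.85 / 722.9537 ≈ -0.680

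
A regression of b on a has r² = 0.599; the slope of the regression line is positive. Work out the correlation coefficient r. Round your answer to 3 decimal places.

|r| = √0.599 = 0.774
The association is positive, so r = 0.774.

0.774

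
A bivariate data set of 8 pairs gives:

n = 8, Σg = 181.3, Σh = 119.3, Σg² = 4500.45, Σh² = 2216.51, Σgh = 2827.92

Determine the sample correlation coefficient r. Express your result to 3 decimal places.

0.300

r = (nΣgh − ΣgΣh) / √[(nΣg² − (Σg)²)(nΣh² − (Σh)²)]
Numerator: 8×2827.92 − 181.3×119.3 = 994.27
Denominator: √[(36003.6 − 32869.69)(17732.08 − 14232.49)] = √[3133.91 × 3499.59] = 3311.7065
r = 994.27 / 3311.7065 ≈ 0.300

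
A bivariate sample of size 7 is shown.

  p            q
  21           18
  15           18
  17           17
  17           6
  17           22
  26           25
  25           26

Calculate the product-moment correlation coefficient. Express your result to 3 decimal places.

n = 7, Σp = 138, Σq = 132, Σp² = 2834, Σq² = 2758, Σpq = 2713
nΣpq − ΣpΣq = 18991 − 18216 = 775
nΣp² − (Σp)² = 19838 − 19044 = 794; nΣq² − (Σq)² = 19306 − 17424 = 1882
r = 775 / √(794 × 1882) = 775 / 1222.4189 ≈ 0.634

0.634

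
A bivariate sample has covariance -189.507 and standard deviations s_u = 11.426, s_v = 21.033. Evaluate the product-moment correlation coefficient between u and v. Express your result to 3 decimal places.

-0.789

r = Cov(u,v) / (s_u · s_v) = -189.507 / (11.426 × 21.033)
  = -189.507 / 240.3231 ≈ -0.789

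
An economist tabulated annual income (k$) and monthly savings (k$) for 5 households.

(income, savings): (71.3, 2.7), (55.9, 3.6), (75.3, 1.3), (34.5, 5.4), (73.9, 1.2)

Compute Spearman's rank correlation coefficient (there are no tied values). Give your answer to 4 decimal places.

-0.9000

Rank income: 3, 2, 5, 1, 4
Rank savings: 3, 4, 2, 5, 1
d = rank(income) − rank(savings): 0, -2, 3, -4, 3; Σd² = 38
ρ = 1 − 6Σd² / [n(n²−1)] = 1 − 6×38 / (5×24) = 1 − 228/120 ≈ -0.9000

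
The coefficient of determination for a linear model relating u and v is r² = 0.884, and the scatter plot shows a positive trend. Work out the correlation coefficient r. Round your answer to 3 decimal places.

0.940

|r| = √0.884 = 0.940
The association is positive, so r = 0.940.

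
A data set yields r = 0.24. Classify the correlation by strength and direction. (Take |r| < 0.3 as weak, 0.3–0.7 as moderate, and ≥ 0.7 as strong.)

weak positive

r = 0.24 > 0 so the relationship is positive.
|r| = 0.24, which falls in the weak range.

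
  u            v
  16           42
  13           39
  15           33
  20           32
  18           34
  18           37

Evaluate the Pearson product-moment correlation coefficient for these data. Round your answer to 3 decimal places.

-0.509

n = 6, Σu = 100, Σv = 217, Σu² = 1698, Σv² = 7923, Σuv = 3592
nΣuv − ΣuΣv = 21552 − 21700 = -148
nΣu² − (Σu)² = 10188 − 10000 = 188; nΣv² − (Σv)² = 47538 − 47089 = 449
r = -148 / √(188 × 449) = -148 / 290.5374 ≈ -0.509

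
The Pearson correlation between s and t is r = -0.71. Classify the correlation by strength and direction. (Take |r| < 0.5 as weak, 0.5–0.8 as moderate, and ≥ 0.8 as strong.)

r = -0.71 < 0 so the relationship is negative.
|r| = 0.71, which falls in the moderate range.

moderate negative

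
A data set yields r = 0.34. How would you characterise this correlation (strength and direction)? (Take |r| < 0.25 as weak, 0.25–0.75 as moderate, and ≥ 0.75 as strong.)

r = 0.34 > 0 so the relationship is positive.
|r| = 0.34, which falls in the moderate range.

moderate positive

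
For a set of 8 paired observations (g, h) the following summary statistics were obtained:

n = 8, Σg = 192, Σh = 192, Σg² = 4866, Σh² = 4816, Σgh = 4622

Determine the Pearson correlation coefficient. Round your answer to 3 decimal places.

0.060

r = (nΣgh − ΣgΣh) / √[(nΣg² − (Σg)²)(nΣh² − (Σh)²)]
Numerator: 8×4622 − 192×192 = 112
Denominator: √[(38928 − 36864)(38528 − 36864)] = √[2064 × 1664] = 1853.2393
r = 112 / 1853.2393 ≈ 0.060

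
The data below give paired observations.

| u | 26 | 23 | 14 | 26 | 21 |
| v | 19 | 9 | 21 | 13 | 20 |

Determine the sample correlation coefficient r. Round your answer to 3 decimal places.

-0.498

n = 5, Σu = 110, Σv = 82, Σu² = 2518, Σv² = 1452, Σuv = 1753
nΣuv − ΣuΣv = 8765 − 9020 = -255
nΣu² − (Σu)² = 12590 − 12100 = 490; nΣv² − (Σv)² = 7260 − 6724 = 536
r = -255 / √(490 × 536) = -255 / 512.4841 ≈ -0.498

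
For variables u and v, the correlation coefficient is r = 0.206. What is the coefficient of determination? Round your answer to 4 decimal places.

0.0424

r² = (0.206)² = 0.0424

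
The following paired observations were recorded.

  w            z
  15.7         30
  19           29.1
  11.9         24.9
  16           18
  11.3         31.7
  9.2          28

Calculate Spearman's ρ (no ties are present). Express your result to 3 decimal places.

Rank w: 4, 6, 3, 5, 2, 1
Rank z: 5, 4, 2, 1, 6, 3
d = rank(w) − rank(z): -1, 2, 1, 4, -4, -2; Σd² = 42
ρ = 1 − 6Σd² / [n(n²−1)] = 1 − 6×42 / (6×35) = 1 − 252/210 ≈ -0.200

-0.200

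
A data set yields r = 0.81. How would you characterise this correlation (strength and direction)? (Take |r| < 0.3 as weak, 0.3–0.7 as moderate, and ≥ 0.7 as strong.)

r = 0.81 > 0 so the relationship is positive.
|r| = 0.81, which falls in the strong range.

strong positive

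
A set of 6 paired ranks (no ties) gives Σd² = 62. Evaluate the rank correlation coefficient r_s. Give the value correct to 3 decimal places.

ρ = 1 − 6Σd² / [n(n²−1)] = 1 − 6×62 / (6×35)
  = 1 − 372/210 = 1 − 1.7714 ≈ -0.771

-0.771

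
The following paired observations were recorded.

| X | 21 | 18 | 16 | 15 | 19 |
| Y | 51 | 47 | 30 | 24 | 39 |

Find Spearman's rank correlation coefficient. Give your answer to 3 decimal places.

Rank X: 5, 3, 2, 1, 4
Rank Y: 5, 4, 2, 1, 3
d = rank(X) − rank(Y): 0, -1, 0, 0, 1; Σd² = 2
ρ = 1 − 6Σd² / [n(n²−1)] = 1 − 6×2 / (5×24) = 1 − 12/120 ≈ 0.900

0.900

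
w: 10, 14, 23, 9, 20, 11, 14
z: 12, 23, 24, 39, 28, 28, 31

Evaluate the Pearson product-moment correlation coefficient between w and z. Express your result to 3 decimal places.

n = 7, Σw = 101, Σz = 185, Σw² = 1623, Σz² = 5299, Σwz = 2647
nΣwz − ΣwΣz = 18529 − 18685 = -156
nΣw² − (Σw)² = 11361 − 10201 = 1160; nΣz² − (Σz)² = 37093 − 34225 = 2868
r = -156 / √(1160 × 2868) = -156 / 1823.9737 ≈ -0.086

-0.086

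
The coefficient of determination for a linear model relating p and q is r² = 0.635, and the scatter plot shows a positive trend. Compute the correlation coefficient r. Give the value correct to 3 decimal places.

|r| = √0.635 = 0.797
The association is positive, so r = 0.797.

0.797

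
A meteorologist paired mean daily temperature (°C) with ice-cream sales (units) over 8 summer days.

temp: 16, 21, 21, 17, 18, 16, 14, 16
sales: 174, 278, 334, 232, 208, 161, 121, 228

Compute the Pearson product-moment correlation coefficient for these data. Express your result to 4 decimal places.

0.9101

n = 8, Σx = 139, Σy = 1736, Σx² = 2459, Σy² = 408750, Σxy = 31242
nΣxy − ΣxΣy = 249936 − 241304 = 8632
nΣx² − (Σx)² = 19672 − 19321 = 351; nΣy² − (Σy)² = 3270000 − 3013696 = 256304
r = 8632 / √(351 × 256304) = 8632 / 9484.8671 ≈ 0.9101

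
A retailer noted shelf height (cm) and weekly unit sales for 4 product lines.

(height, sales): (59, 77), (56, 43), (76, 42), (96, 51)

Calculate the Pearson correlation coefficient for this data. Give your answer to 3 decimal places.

-0.270

n = 4, Σx = 287, Σy = 213, Σx² = 21609, Σy² = 12143, Σxy = 15039
nΣxy − ΣxΣy = 60156 − 61131 = -975
nΣx² − (Σx)² = 86436 − 82369 = 4067; nΣy² − (Σy)² = 48572 − 45369 = 3203
r = -975 / √(4067 × 3203) = -975 / 3609.2383 ≈ -0.270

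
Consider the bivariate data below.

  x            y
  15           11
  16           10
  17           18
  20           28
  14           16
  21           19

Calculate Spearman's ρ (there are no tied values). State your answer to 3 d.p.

Rank x: 2, 3, 4, 5, 1, 6
Rank y: 2, 1, 4, 6, 3, 5
d = rank(x) − rank(y): 0, 2, 0, -1, -2, 1; Σd² = 10
ρ = 1 − 6Σd² / [n(n²−1)] = 1 − 6×10 / (6×35) = 1 − 60/210 ≈ 0.714

0.714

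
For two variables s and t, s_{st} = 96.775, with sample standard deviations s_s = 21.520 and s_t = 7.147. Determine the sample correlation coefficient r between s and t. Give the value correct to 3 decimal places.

0.629

r = Cov(s,t) / (s_s · s_t) = 96.775 / (21.520 × 7.147)
  = 96.775 / 153.8034 ≈ 0.629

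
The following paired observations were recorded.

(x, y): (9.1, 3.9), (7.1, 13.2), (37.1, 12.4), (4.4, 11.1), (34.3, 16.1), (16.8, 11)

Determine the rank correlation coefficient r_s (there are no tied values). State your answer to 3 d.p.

0.257

Rank x: 3, 2, 6, 1, 5, 4
Rank y: 1, 5, 4, 3, 6, 2
d = rank(x) − rank(y): 2, -3, 2, -2, -1, 2; Σd² = 26
ρ = 1 − 6Σd² / [n(n²−1)] = 1 − 6×26 / (6×35) = 1 − 156/210 ≈ 0.257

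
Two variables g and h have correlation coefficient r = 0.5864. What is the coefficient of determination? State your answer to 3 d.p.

0.344

r² = (0.5864)² = 0.344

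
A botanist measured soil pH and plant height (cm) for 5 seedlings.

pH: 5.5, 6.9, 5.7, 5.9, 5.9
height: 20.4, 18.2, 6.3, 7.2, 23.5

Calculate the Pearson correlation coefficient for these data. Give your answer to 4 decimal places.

0.1605

n = 5, Σx = 29.9, Σy = 75.6, Σx² = 179.97, Σy² = 1391.18, Σxy = 454.82
nΣxy − ΣxΣy = 2274.1 − 2260.44 = 13.66
nΣx² − (Σx)² = 899.85 − 894.01 = 5.84; nΣy² − (Σy)² = 6955.9 − 5715.36 = 1240.54
r = 13.66 / √(5.84 × 1240.54) = 13.66 / 85.1161 ≈ 0.1605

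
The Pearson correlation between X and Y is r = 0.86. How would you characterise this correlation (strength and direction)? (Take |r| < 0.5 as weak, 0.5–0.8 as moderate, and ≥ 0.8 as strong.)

strong positive

r = 0.86 > 0 so the relationship is positive.
|r| = 0.86, which falls in the strong range.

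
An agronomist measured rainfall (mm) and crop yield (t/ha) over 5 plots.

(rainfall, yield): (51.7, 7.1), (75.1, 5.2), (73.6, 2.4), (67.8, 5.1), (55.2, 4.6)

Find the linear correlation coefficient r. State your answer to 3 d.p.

n = 5, Σx = 323.4, Σy = 24.4, Σx² = 21373.74, Σy² = 130.38, Σxy = 1533.93
nΣxy − ΣxΣy = 7669.65 − 7890.96 = -221.31
nΣx² − (Σx)² = 106868.7 − 104587.56 = 2281.14; nΣy² − (Σy)² = 651.9 − 595.36 = 56.54
r = -221.31 / √(2281.14 × 56.54) = -221.31 / 359.1318 ≈ -0.616

-0.616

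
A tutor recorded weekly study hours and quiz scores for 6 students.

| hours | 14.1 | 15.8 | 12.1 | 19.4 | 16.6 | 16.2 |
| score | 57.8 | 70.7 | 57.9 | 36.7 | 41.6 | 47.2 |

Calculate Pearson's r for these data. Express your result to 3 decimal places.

-0.630

n = 6, Σx = 94.2, Σy = 311.9, Σx² = 1509.22, Σy² = 16997.03, Σxy = 4799.81
nΣxy − ΣxΣy = 28798.86 − 29380.98 = -582.12
nΣx² − (Σx)² = 9055.32 − 8873.64 = 181.68; nΣy² − (Σy)² = 101982.18 − 97281.61 = 4700.57
r = -582.12 / √(181.68 × 4700.57) = -582.12 / 924.1210 ≈ -0.630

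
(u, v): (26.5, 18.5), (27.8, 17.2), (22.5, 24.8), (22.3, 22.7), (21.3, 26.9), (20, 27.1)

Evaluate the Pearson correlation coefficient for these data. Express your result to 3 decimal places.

n = 6, Σu = 140.4, Σv = 137.2, Σu² = 3332.32, Σv² = 3226.44, Σuv = 3147.59
nΣuv − ΣuΣv = 18885.54 − 19262.88 = -377.34
nΣu² − (Σu)² = 19993.92 − 19712.16 = 281.76; nΣv² − (Σv)² = 19358.64 − 18823.84 = 534.8
r = -377.34 / √(281.76 × 534.8) = -377.34 / 388.1820 ≈ -0.972

-0.972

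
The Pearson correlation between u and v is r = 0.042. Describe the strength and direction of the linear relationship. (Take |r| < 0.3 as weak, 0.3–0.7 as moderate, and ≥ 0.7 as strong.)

r = 0.042 > 0 so the relationship is positive.
|r| = 0.042, which falls in the weak range.

weak positive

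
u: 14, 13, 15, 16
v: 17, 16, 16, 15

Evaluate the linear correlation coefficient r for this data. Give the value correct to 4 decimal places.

n = 4, Σu = 58, Σv = 64, Σu² = 846, Σv² = 1026, Σuv = 926
nΣuv − ΣuΣv = 3704 − 3712 = -8
nΣu² − (Σu)² = 3384 − 3364 = 20; nΣv² − (Σv)² = 4104 − 4096 = 8
r = -8 / √(20 × 8) = -8 / 12.6491 ≈ -0.6325

-0.6325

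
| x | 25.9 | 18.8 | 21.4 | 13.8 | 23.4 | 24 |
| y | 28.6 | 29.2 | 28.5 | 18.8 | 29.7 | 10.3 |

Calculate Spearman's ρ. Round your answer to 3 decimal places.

0.029

Rank x: 6, 2, 3, 1, 4, 5
Rank y: 4, 5, 3, 2, 6, 1
d = rank(x) − rank(y): 2, -3, 0, -1, -2, 4; Σd² = 34
ρ = 1 − 6Σd² / [n(n²−1)] = 1 − 6×34 / (6×35) = 1 − 204/210 ≈ 0.029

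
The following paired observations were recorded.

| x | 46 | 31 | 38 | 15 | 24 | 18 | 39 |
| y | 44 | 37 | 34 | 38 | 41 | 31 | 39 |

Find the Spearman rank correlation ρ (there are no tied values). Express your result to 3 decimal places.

0.464

Rank x: 7, 4, 5, 1, 3, 2, 6
Rank y: 7, 3, 2, 4, 6, 1, 5
d = rank(x) − rank(y): 0, 1, 3, -3, -3, 1, 1; Σd² = 30
ρ = 1 − 6Σd² / [n(n²−1)] = 1 − 6×30 / (7×48) = 1 − 180/336 ≈ 0.464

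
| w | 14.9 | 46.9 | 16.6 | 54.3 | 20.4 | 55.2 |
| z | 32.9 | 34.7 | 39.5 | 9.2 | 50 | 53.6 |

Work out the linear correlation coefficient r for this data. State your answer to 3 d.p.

-0.250

n = 6, Σw = 208.3, Σz = 219.9, Σw² = 9108.87, Σz² = 9304.35, Σwz = 7251.62
nΣwz − ΣwΣz = 43509.72 − 45805.17 = -2295.45
nΣw² − (Σw)² = 54653.22 − 43388.89 = 11264.33; nΣz² − (Σz)² = 55826.1 − 48356.01 = 7470.09
r = -2295.45 / √(11264.33 × 7470.09) = -2295.45 / 9173.0888 ≈ -0.250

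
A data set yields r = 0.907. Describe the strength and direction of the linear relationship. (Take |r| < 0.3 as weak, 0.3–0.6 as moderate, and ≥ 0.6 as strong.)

r = 0.907 > 0 so the relationship is positive.
|r| = 0.907, which falls in the strong range.

strong positive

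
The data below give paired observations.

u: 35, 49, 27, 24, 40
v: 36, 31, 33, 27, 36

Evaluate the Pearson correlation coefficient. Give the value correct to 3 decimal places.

n = 5, Σu = 175, Σv = 163, Σu² = 6531, Σv² = 5371, Σuv = 5758
nΣuv − ΣuΣv = 28790 − 28525 = 265
nΣu² − (Σu)² = 32655 − 30625 = 2030; nΣv² − (Σv)² = 26855 − 26569 = 286
r = 265 / √(2030 × 286) = 265 / 761.9580 ≈ 0.348

0.348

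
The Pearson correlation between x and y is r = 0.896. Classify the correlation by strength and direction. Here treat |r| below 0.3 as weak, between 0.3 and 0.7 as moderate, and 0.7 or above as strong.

strong positive

r = 0.896 > 0 so the relationship is positive.
|r| = 0.896, which falls in the strong range.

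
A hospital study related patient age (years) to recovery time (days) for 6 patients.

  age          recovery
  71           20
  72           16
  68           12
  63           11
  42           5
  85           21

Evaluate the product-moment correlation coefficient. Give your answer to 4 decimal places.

0.9210

n = 6, Σx = 401, Σy = 85, Σx² = 27807, Σy² = 1387, Σxy = 6076
nΣxy − ΣxΣy = 36456 − 34085 = 2371
nΣx² − (Σx)² = 166842 − 160801 = 6041; nΣy² − (Σy)² = 8322 − 7225 = 1097
r = 2371 / √(6041 × 1097) = 2371 / 2574.2916 ≈ 0.9210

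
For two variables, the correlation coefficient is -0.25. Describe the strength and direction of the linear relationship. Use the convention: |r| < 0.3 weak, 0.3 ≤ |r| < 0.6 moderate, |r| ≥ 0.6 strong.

weak negative

r = -0.25 < 0 so the relationship is negative.
|r| = 0.25, which falls in the weak range.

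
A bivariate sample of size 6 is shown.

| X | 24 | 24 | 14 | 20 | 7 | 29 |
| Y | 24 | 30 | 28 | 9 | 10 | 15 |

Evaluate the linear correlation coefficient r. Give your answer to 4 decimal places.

n = 6, ΣX = 118, ΣY = 116, ΣX² = 2638, ΣY² = 2666, ΣXY = 2373
nΣXY − ΣXΣY = 14238 − 13688 = 550
nΣX² − (ΣX)² = 15828 − 13924 = 1904; nΣY² − (ΣY)² = 15996 − 13456 = 2540
r = 550 / √(1904 × 2540) = 550 / 2199.1271 ≈ 0.2501

0.2501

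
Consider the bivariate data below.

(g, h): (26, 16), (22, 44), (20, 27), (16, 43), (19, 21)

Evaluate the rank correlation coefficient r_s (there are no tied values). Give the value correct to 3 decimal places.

Rank g: 5, 4, 3, 1, 2
Rank h: 1, 5, 3, 4, 2
d = rank(g) − rank(h): 4, -1, 0, -3, 0; Σd² = 26
ρ = 1 − 6Σd² / [n(n²−1)] = 1 − 6×26 / (5×24) = 1 − 156/120 ≈ -0.300

-0.300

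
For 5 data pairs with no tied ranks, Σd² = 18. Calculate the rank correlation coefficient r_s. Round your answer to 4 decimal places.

ρ = 1 − 6Σd² / [n(n²−1)] = 1 − 6×18 / (5×24)
  = 1 − 108/120 = 1 − 0.90000 ≈ 0.1000

0.1000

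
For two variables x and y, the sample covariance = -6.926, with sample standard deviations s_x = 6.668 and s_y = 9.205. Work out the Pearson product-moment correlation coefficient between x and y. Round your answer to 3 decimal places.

r = Cov(x,y) / (s_x · s_y) = -6.926 / (6.668 × 9.205)
  = -6.926 / 61.3789 ≈ -0.113

-0.113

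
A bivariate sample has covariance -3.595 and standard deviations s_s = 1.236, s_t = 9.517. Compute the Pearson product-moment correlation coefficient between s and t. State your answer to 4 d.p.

r = Cov(s,t) / (s_s · s_t) = -3.595 / (1.236 × 9.517)
  = -3.595 / 11.7630 ≈ -0.3056

-0.3056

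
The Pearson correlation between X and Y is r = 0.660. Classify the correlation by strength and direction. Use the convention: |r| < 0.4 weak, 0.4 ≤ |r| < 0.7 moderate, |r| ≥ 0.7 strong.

moderate positive

r = 0.660 > 0 so the relationship is positive.
|r| = 0.660, which falls in the moderate range.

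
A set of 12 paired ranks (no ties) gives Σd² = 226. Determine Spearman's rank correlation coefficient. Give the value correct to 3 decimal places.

ρ = 1 − 6Σd² / [n(n²−1)] = 1 − 6×226 / (12×143)
  = 1 − 1356/1716 = 1 − 0.7902 ≈ 0.210

0.210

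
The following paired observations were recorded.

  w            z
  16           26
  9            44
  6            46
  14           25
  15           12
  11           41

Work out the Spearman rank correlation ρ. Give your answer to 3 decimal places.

Rank w: 6, 2, 1, 4, 5, 3
Rank z: 3, 5, 6, 2, 1, 4
d = rank(w) − rank(z): 3, -3, -5, 2, 4, -1; Σd² = 64
ρ = 1 − 6Σd² / [n(n²−1)] = 1 − 6×64 / (6×35) = 1 − 384/210 ≈ -0.829

-0.829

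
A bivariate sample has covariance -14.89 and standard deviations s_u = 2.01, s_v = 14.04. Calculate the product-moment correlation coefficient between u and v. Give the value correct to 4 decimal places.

r = Cov(u,v) / (s_u · s_v) = -14.89 / (2.01 × 14.04)
  = -14.89 / 28.2204 ≈ -0.5276

-0.5276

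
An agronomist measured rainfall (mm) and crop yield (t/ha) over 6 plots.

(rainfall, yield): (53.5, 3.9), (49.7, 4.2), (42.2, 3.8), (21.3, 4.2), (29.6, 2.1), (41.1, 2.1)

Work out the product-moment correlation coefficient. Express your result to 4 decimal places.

n = 6, Σx = 237.4, Σy = 20.3, Σx² = 10132.24, Σy² = 73.75, Σxy = 815.68
nΣxy − ΣxΣy = 4894.08 − 4819.22 = 74.86
nΣx² − (Σx)² = 60793.44 − 56358.76 = 4434.68; nΣy² − (Σy)² = 442.5 − 412.09 = 30.41
r = 74.86 / √(4434.68 × 30.41) = 74.86 / 367.2310 ≈ 0.2038

0.2038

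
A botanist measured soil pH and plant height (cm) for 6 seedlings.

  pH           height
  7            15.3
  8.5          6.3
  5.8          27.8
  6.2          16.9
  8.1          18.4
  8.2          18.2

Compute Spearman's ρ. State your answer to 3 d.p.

Rank pH: 3, 6, 1, 2, 4, 5
Rank height: 2, 1, 6, 3, 5, 4
d = rank(pH) − rank(height): 1, 5, -5, -1, -1, 1; Σd² = 54
ρ = 1 − 6Σd² / [n(n²−1)] = 1 − 6×54 / (6×35) = 1 − 324/210 ≈ -0.543

-0.543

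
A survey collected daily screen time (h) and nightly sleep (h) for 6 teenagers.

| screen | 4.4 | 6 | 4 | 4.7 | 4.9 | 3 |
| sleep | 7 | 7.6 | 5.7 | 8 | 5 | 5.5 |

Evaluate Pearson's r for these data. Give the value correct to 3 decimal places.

0.521

n = 6, Σx = 27, Σy = 38.8, Σx² = 126.46, Σy² = 258.5, Σxy = 177.8
nΣxy − ΣxΣy = 1066.8 − 1047.6 = 19.2
nΣx² − (Σx)² = 758.76 − 729 = 29.76; nΣy² − (Σy)² = 1551 − 1505.44 = 45.56
r = 19.2 / √(29.76 × 45.56) = 19.2 / 36.8221 ≈ 0.521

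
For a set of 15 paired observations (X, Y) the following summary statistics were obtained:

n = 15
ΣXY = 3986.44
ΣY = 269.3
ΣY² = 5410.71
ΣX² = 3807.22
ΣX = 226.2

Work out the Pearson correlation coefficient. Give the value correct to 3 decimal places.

-0.156

r = (nΣXY − ΣXΣY) / √[(nΣX² − (ΣX)²)(nΣY² − (ΣY)²)]
Numerator: 15×3986.44 − 226.2×269.3 = -1119.06
Denominator: √[(57108.3 − 51166.44)(81160.65 − 72522.49)] = √[5941.86 × 8638.16] = 7164.2681
r = -1119.06 / 7164.2681 ≈ -0.156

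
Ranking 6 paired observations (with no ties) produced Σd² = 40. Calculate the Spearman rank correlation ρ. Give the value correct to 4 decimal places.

-0.1429

ρ = 1 − 6Σd² / [n(n²−1)] = 1 − 6×40 / (6×35)
  = 1 − 240/210 = 1 − 1.14286 ≈ -0.1429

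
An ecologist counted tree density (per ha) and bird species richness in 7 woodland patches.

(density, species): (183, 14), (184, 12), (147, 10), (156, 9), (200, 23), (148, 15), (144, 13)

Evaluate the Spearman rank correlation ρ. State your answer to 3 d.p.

Rank density: 5, 6, 2, 4, 7, 3, 1
Rank species: 5, 3, 2, 1, 7, 6, 4
d = rank(density) − rank(species): 0, 3, 0, 3, 0, -3, -3; Σd² = 36
ρ = 1 − 6Σd² / [n(n²−1)] = 1 − 6×36 / (7×48) = 1 − 216/336 ≈ 0.357

0.357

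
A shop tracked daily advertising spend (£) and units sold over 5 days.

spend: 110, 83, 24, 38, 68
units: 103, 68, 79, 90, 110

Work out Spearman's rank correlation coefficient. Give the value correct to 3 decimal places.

0.200

Rank spend: 5, 4, 1, 2, 3
Rank units: 4, 1, 2, 3, 5
d = rank(spend) − rank(units): 1, 3, -1, -1, -2; Σd² = 16
ρ = 1 − 6Σd² / [n(n²−1)] = 1 − 6×16 / (5×24) = 1 − 96/120 ≈ 0.200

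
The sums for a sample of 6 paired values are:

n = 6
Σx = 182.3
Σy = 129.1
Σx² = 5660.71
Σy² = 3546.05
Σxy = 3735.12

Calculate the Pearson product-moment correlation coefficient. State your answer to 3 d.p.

-0.612

r = (nΣxy − ΣxΣy) / √[(nΣx² − (Σx)²)(nΣy² − (Σy)²)]
Numerator: 6×3735.12 − 182.3×129.1 = -1124.21
Denominator: √[(33964.26 − 33233.29)(21276.3 − 16666.81)] = √[730.97 × 4609.49] = 1835.5922
r = -1124.21 / 1835.5922 ≈ -0.612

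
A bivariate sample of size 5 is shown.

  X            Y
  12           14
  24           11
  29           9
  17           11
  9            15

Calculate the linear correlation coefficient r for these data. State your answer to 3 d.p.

-0.948

n = 5, ΣX = 91, ΣY = 60, ΣX² = 1931, ΣY² = 744, ΣXY = 1015
nΣXY − ΣXΣY = 5075 − 5460 = -385
nΣX² − (ΣX)² = 9655 − 8281 = 1374; nΣY² − (ΣY)² = 3720 − 3600 = 120
r = -385 / √(1374 × 120) = -385 / 406.0542 ≈ -0.948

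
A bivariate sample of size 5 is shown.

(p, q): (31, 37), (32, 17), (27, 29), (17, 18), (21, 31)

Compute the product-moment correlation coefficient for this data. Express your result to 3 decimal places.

n = 5, Σp = 128, Σq = 132, Σp² = 3444, Σq² = 3784, Σpq = 3431
nΣpq − ΣpΣq = 17155 − 16896 = 259
nΣp² − (Σp)² = 17220 − 16384 = 836; nΣq² − (Σq)² = 18920 − 17424 = 1496
r = 259 / √(836 × 1496) = 259 / 1118.3273 ≈ 0.232

0.232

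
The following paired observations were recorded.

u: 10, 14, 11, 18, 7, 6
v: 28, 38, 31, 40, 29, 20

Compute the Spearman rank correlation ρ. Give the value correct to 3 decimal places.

Rank u: 3, 5, 4, 6, 2, 1
Rank v: 2, 5, 4, 6, 3, 1
d = rank(u) − rank(v): 1, 0, 0, 0, -1, 0; Σd² = 2
ρ = 1 − 6Σd² / [n(n²−1)] = 1 − 6×2 / (6×35) = 1 − 12/210 ≈ 0.943

0.943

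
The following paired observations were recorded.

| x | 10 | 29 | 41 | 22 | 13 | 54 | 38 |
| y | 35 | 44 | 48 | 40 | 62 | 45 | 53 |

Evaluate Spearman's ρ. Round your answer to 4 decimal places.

0.3214

Rank x: 1, 4, 6, 3, 2, 7, 5
Rank y: 1, 3, 5, 2, 7, 4, 6
d = rank(x) − rank(y): 0, 1, 1, 1, -5, 3, -1; Σd² = 38
ρ = 1 − 6Σd² / [n(n²−1)] = 1 − 6×38 / (7×48) = 1 − 228/336 ≈ 0.3214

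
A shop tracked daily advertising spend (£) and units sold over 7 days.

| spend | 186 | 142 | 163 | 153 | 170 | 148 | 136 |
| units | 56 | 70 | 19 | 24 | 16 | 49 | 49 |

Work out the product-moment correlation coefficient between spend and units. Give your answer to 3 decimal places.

-0.291

n = 7, Σx = 1098, Σy = 283, Σx² = 174038, Σy² = 14031, Σxy = 43761
nΣxy − ΣxΣy = 306327 − 310734 = -4407
nΣx² − (Σx)² = 1218266 − 1205604 = 12662; nΣy² − (Σy)² = 98217 − 80089 = 18128
r = -4407 / √(12662 × 18128) = -4407 / 15150.4698 ≈ -0.291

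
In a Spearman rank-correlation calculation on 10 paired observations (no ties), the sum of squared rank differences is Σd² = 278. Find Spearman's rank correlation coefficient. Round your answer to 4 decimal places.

ρ = 1 − 6Σd² / [n(n²−1)] = 1 − 6×278 / (10×99)
  = 1 − 1668/990 = 1 − 1.68485 ≈ -0.6848

-0.6848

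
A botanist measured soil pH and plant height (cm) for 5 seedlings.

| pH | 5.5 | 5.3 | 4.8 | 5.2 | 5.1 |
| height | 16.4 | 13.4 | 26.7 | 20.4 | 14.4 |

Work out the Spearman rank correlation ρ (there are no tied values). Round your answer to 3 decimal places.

-0.500

Rank pH: 5, 4, 1, 3, 2
Rank height: 3, 1, 5, 4, 2
d = rank(pH) − rank(height): 2, 3, -4, -1, 0; Σd² = 30
ρ = 1 − 6Σd² / [n(n²−1)] = 1 − 6×30 / (5×24) = 1 − 180/120 ≈ -0.500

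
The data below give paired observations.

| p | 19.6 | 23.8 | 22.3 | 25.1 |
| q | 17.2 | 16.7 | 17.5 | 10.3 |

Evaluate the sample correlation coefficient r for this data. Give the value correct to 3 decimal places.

-0.708

n = 4, Σp = 90.8, Σq = 61.7, Σp² = 2077.9, Σq² = 987.07, Σpq = 1383.36
nΣpq − ΣpΣq = 5533.44 − 5602.36 = -68.92
nΣp² − (Σp)² = 8311.6 − 8244.64 = 66.96; nΣq² − (Σq)² = 3948.28 − 3806.89 = 141.39
r = -68.92 / √(66.96 × 141.39) = -68.92 / 97.3009 ≈ -0.708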